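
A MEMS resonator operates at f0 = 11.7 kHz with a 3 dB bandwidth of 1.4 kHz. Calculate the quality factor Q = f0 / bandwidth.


Step 1: Q = f0 / bandwidth
Step 2: Q = 11.7 / 1.4
Q = 8.4


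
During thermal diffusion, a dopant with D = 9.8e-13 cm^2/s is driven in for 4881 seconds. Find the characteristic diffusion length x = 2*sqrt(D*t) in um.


Step 1: Compute D*t = 9.8e-13 * 4881 = 4.78338e-09 cm^2
Step 2: sqrt(D*t) = 6.9162e-05 cm
Step 3: x = 2 * 6.9162e-05 cm = 1.38324e-04 cm
Step 4: Convert to um (1 cm = 1e4 um): x = 1.383 um


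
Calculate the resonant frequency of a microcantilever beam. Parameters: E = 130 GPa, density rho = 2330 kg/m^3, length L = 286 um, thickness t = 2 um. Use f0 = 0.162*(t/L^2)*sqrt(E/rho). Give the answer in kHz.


Step 1: Convert units to SI.
t_SI = 2e-6 m, L_SI = 286e-6 m
Step 2: Calculate sqrt(E/rho).
sqrt(130e9 / 2330) = 7469.54 m/s
Step 3: Compute f0.
f0 = 0.162 * 2e-6 / (286e-6)^2 * 7469.54 = 29587.4 Hz = 29.59 kHz


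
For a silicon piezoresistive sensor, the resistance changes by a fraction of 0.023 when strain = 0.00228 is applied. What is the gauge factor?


Step 1: Identify values.
dR/R = 0.023, strain = 0.00228
Step 2: GF = (dR/R) / strain = 0.023 / 0.00228
GF = 10.1


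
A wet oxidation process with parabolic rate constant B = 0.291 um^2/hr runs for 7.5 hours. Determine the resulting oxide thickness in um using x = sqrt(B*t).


Step 1: Compute B*t = 0.291 * 7.5 = 2.1825
Step 2: x = sqrt(2.1825)
x = 1.477 um


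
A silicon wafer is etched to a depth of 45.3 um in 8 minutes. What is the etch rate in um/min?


Step 1: Etch rate = depth / time
Step 2: rate = 45.3 / 8
rate = 5.663 um/min


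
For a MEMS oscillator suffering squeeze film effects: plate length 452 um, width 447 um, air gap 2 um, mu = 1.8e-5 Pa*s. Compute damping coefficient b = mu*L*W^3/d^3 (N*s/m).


Step 1: Convert to SI.
L = 452e-6 m, W = 447e-6 m, d = 2e-6 m
Step 2: W^3 = (447e-6)^3 = 8.93e-11 m^3
Step 3: d^3 = (2e-6)^3 = 8.00e-18 m^3
Step 4: b = 1.8e-5 * 452e-6 * 8.93e-11 / 8.00e-18
b = 9.08e-02 N*s/m


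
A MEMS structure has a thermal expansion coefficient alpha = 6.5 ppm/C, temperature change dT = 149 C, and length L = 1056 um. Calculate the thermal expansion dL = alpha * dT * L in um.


Step 1: Convert CTE: alpha = 6.5 ppm/C = 6.5e-6 /C
Step 2: dL = 6.5e-6 * 149 * 1056
dL = 1.0227 um


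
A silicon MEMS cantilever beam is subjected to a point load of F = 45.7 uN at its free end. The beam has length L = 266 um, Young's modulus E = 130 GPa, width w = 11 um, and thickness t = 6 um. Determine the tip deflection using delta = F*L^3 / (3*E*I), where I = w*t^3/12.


Step 1: Calculate the second moment of area.
I = w * t^3 / 12 = 11 * 6^3 / 12 = 198.0 um^4
Step 2: Convert E to consistent units (1 GPa = 1000 uN/um^2).
E = 130 GPa = 130000 uN/um^2
Step 3: Calculate tip deflection.
delta = F * L^3 / (3 * E * I)
delta = 45.7 * 266^3 / (3 * 130000 * 198.0)
delta = 11.1386 um


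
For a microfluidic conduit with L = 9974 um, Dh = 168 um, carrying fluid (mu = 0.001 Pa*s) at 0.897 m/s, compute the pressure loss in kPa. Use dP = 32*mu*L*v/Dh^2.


Step 1: Convert to SI: L = 9974e-6 m, Dh = 168e-6 m
Step 2: dP = 32 * 0.001 * 9974e-6 * 0.897 / (168e-6)^2
Step 3: dP = 10143.63 Pa
Step 4: Convert to kPa: dP = 10.14 kPa


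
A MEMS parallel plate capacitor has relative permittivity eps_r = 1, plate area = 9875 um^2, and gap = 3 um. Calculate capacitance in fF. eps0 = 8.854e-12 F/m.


Step 1: Convert area to m^2: A = 9875e-12 m^2
Step 2: Convert gap to m: d = 3e-6 m
Step 3: C = eps0 * eps_r * A / d
C = 8.854e-12 * 1 * 9875e-12 / 3e-6
Step 4: Convert to fF (multiply by 1e15).
C = 29.14 fF


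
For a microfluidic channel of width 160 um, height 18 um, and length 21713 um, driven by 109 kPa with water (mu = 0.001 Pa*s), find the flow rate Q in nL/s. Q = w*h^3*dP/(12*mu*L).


Step 1: Convert all dimensions to SI (meters).
w = 160e-6 m, h = 18e-6 m, L = 21713e-6 m, dP = 109e3 Pa
Step 2: Q = w * h^3 * dP / (12 * mu * L)
Q = 160e-6 * (18e-6)^3 * 109e3 / (12 * 0.001 * 21713e-6) = 3.9035785e-10 m^3/s
Step 3: Convert Q from m^3/s to nL/s (1 m^3 = 1e12 nL, so multiply by 1e12).
Q = 390.358 nL/s


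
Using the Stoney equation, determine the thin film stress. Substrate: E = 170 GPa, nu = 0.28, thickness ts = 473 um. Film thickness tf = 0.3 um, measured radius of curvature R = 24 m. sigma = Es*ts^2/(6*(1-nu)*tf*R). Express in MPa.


Step 1: Compute numerator: Es * ts^2 = 170 * 473^2 = 38033930 (GPa*um^2)
Step 2: Compute denominator (R in um): 6*(1-nu)*tf*R = 6*0.72*0.3*24e6 = 31104000.0 (um^2)
Step 3: sigma (GPa) = 38033930 / 31104000.0 = 1.222799e+00 GPa
Step 4: Convert to MPa (x1000): sigma = 1222.8 MPa


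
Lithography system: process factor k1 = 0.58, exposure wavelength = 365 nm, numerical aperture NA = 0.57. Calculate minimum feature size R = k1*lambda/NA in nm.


Step 1: Identify values: k1 = 0.58, lambda = 365 nm, NA = 0.57
Step 2: R = k1 * lambda / NA
R = 0.58 * 365 / 0.57
R = 371.4 nm


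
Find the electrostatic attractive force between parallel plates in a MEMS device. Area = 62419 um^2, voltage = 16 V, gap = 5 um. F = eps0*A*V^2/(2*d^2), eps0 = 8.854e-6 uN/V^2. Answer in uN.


Step 1: Identify parameters.
eps0 = 8.854e-6 uN/V^2, A = 62419 um^2, V = 16 V, d = 5 um
Step 2: Compute V^2 = 16^2 = 256
Step 3: Compute d^2 = 5^2 = 25
Step 4: F = 0.5 * 8.854e-6 * 62419 * 256 / 25
F = 2.83 uN


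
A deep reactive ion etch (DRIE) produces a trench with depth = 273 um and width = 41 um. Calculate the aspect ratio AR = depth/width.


Step 1: AR = depth / width
Step 2: AR = 273 / 41
AR = 6.7


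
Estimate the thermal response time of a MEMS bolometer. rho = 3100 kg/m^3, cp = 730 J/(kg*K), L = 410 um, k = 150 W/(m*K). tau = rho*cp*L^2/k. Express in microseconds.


Step 1: Convert L to m: L = 410e-6 m
Step 2: L^2 = (410e-6)^2 = 1.681e-07 m^2
Step 3: tau = 3100 * 730 * 1.681e-07 / 150 = 2.53606867e-03 s
Step 4: Convert to microseconds (multiply by 1e6).
tau = 2536.069 us


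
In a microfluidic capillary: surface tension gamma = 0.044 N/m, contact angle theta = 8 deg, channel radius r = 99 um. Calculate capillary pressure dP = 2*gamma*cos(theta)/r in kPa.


Step 1: cos(8 deg) = 0.9903
Step 2: Convert r to m: r = 99e-6 m
Step 3: dP = 2 * 0.044 * 0.9903 / 99e-6 = 880.3 Pa
Step 4: Convert Pa to kPa (divide by 1000).
dP = 0.88 kPa


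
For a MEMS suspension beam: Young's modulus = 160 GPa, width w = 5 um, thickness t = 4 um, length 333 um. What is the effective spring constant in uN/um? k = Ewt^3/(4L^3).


Step 1: Convert E to consistent units (1 GPa = 1000 uN/um^2).
E = 160 GPa = 160000 uN/um^2
Step 2: Compute t^3 = 4^3 = 64
Step 3: Compute L^3 = 333^3 = 36926037
Step 4: k = 160000 * 5 * 64 / (4 * 36926037)
k = 0.3466 uN/um


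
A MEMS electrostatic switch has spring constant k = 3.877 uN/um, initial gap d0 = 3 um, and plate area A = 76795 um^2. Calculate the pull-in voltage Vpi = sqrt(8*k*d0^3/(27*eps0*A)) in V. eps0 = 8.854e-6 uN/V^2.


Step 1: Compute numerator: 8 * k * d0^3 = 8 * 3.877 * 3^3 = 837.432
Step 2: Compute denominator: 27 * eps0 * A = 27 * 8.854e-6 * 76795 = 18.358459
Step 3: Vpi = sqrt(837.432 / 18.358459)
Vpi = 6.75 V


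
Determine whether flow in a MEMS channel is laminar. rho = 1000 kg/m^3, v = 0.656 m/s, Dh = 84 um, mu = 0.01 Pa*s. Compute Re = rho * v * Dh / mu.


Step 1: Convert Dh to meters: Dh = 84e-6 m
Step 2: Re = rho * v * Dh / mu
Re = 1000 * 0.656 * 84e-6 / 0.01
Re = 5.51
Since Re = 5.51 is below ~2300, the flow is laminar.


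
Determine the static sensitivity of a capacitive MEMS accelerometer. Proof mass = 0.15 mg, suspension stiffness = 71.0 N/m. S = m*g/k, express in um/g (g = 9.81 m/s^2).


Step 1: Convert mass: m = 0.15 mg = 1.50e-07 kg
Step 2: S = m * g / k = 1.50e-07 * 9.81 / 71.0
Step 3: S = 2.07e-08 m/g
Step 4: Convert to um/g: S = 0.021 um/g


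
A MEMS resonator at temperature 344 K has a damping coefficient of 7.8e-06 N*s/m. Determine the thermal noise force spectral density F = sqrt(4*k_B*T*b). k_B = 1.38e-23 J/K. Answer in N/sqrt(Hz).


Step 1: Compute 4 * k_B * T * b
= 4 * 1.38e-23 * 344 * 7.8e-06
= 1.4811e-25 N^2/Hz
Step 2: F_noise = sqrt(1.4811e-25)
F_noise = 3.85e-13 N/sqrt(Hz)


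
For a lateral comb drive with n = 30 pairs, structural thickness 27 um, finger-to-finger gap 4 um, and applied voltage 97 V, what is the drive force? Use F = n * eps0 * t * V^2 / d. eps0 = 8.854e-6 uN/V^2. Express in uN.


Step 1: Parameters: n=30, eps0=8.854e-6 uN/V^2, t=27 um, V=97 V, d=4 um
Step 2: V^2 = 9409
Step 3: F = 30 * 8.854e-6 * 27 * 9409 / 4
F = 16.87 uN


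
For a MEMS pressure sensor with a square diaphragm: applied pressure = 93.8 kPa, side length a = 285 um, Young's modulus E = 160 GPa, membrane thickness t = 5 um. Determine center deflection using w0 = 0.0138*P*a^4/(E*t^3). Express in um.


Step 1: Convert pressure to compatible units (E is in GPa, so P in GPa).
P = 93.8 kPa = 93.8e-6 GPa
Step 2: Compute numerator: 0.0138 * P * a^4.
a^4 = 285^4 = 6597500625
numerator = 0.0138 * 93.8e-6 * 6597500625 = 8.5401e+03
Step 3: Compute denominator: E * t^3 = 160 * 5^3 = 20000
Step 4: w0 = numerator / denominator = 8.5401e+03 / 20000 = 0.427 um


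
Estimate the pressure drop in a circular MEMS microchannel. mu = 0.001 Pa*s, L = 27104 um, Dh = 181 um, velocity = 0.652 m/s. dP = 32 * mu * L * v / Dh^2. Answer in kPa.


Step 1: Convert to SI: L = 27104e-6 m, Dh = 181e-6 m
Step 2: dP = 32 * 0.001 * 27104e-6 * 0.652 / (181e-6)^2
Step 3: dP = 17261.31 Pa
Step 4: Convert to kPa: dP = 17.26 kPa


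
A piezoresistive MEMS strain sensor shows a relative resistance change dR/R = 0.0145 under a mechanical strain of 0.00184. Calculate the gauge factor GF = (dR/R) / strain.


Step 1: Identify values.
dR/R = 0.0145, strain = 0.00184
Step 2: GF = (dR/R) / strain = 0.0145 / 0.00184
GF = 7.9


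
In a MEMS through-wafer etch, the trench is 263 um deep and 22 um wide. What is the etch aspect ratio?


Step 1: AR = depth / width
Step 2: AR = 263 / 22
AR = 12.0


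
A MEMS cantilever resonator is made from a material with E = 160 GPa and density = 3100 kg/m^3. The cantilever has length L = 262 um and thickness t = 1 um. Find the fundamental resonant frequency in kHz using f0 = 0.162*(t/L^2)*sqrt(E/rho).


Step 1: Convert units to SI.
t_SI = 1e-6 m, L_SI = 262e-6 m
Step 2: Calculate sqrt(E/rho).
sqrt(160e9 / 3100) = 7184.21 m/s
Step 3: Compute f0.
f0 = 0.162 * 1e-6 / (262e-6)^2 * 7184.21 = 16954.8 Hz = 16.95 kHz


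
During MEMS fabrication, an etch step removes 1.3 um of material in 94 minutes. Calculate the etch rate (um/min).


Step 1: Etch rate = depth / time
Step 2: rate = 1.3 / 94
rate = 0.014 um/min


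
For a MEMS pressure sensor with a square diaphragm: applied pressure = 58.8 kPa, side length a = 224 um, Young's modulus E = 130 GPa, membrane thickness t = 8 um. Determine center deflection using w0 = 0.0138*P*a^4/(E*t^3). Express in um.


Step 1: Convert pressure to compatible units (E is in GPa, so P in GPa).
P = 58.8 kPa = 58.8e-6 GPa
Step 2: Compute numerator: 0.0138 * P * a^4.
a^4 = 224^4 = 2517630976
numerator = 0.0138 * 58.8e-6 * 2517630976 = 2.0429e+03
Step 3: Compute denominator: E * t^3 = 130 * 8^3 = 66560
Step 4: w0 = numerator / denominator = 2.0429e+03 / 66560 = 0.0307 um


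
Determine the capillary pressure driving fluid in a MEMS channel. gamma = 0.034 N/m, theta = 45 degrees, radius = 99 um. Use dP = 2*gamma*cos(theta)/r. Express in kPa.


Step 1: cos(45 deg) = 0.7071
Step 2: Convert r to m: r = 99e-6 m
Step 3: dP = 2 * 0.034 * 0.7071 / 99e-6 = 485.7 Pa
Step 4: Convert Pa to kPa (divide by 1000).
dP = 0.49 kPa


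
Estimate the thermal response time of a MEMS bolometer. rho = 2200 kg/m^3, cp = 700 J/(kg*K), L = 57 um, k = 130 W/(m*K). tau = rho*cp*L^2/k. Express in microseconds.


Step 1: Convert L to m: L = 57e-6 m
Step 2: L^2 = (57e-6)^2 = 3.249e-09 m^2
Step 3: tau = 2200 * 700 * 3.249e-09 / 130 = 3.848815e-05 s
Step 4: Convert to microseconds (multiply by 1e6).
tau = 38.488 us


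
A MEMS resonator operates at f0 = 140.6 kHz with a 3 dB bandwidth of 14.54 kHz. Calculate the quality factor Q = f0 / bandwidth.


Step 1: Q = f0 / bandwidth
Step 2: Q = 140.6 / 14.54
Q = 9.7


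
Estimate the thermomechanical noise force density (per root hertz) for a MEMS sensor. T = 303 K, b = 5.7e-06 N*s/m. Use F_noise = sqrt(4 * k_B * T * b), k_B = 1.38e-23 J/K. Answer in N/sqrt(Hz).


Step 1: Compute 4 * k_B * T * b
= 4 * 1.38e-23 * 303 * 5.7e-06
= 9.5336e-26 N^2/Hz
Step 2: F_noise = sqrt(9.5336e-26)
F_noise = 3.09e-13 N/sqrt(Hz)


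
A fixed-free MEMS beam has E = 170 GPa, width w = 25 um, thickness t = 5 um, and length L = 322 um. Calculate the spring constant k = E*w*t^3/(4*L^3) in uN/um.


Step 1: Convert E to consistent units (1 GPa = 1000 uN/um^2).
E = 170 GPa = 170000 uN/um^2
Step 2: Compute t^3 = 5^3 = 125
Step 3: Compute L^3 = 322^3 = 33386248
Step 4: k = 170000 * 25 * 125 / (4 * 33386248)
k = 3.9781 uN/um


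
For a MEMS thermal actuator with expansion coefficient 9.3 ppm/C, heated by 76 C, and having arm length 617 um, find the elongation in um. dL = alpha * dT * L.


Step 1: Convert CTE: alpha = 9.3 ppm/C = 9.3e-6 /C
Step 2: dL = 9.3e-6 * 76 * 617
dL = 0.4361 um


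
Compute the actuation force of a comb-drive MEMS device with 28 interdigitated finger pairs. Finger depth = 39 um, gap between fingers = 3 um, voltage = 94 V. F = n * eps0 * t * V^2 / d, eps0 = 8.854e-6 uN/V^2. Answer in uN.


Step 1: Parameters: n=28, eps0=8.854e-6 uN/V^2, t=39 um, V=94 V, d=3 um
Step 2: V^2 = 8836
Step 3: F = 28 * 8.854e-6 * 39 * 8836 / 3
F = 28.477 uN


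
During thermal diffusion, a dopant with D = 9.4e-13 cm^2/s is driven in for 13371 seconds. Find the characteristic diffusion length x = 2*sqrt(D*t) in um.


Step 1: Compute D*t = 9.4e-13 * 13371 = 1.256874e-08 cm^2
Step 2: sqrt(D*t) = 1.1211e-04 cm
Step 3: x = 2 * 1.1211e-04 cm = 2.2422e-04 cm
Step 4: Convert to um (1 cm = 1e4 um): x = 2.242 um


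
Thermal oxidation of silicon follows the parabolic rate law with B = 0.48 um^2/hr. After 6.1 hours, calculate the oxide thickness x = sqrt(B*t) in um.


Step 1: Compute B*t = 0.48 * 6.1 = 2.928
Step 2: x = sqrt(2.928)
x = 1.711 um


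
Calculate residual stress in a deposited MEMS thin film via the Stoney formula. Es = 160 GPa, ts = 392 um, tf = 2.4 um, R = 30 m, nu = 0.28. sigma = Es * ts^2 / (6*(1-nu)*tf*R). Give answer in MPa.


Step 1: Compute numerator: Es * ts^2 = 160 * 392^2 = 24586240 (GPa*um^2)
Step 2: Compute denominator (R in um): 6*(1-nu)*tf*R = 6*0.72*2.4*30e6 = 311040000.0 (um^2)
Step 3: sigma (GPa) = 24586240 / 311040000.0 = 7.9045e-02 GPa
Step 4: Convert to MPa (x1000): sigma = 79.0 MPa


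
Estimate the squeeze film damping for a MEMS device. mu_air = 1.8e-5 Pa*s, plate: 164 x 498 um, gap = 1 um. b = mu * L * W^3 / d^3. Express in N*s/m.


Step 1: Convert to SI.
L = 164e-6 m, W = 498e-6 m, d = 1e-6 m
Step 2: W^3 = (498e-6)^3 = 1.24e-10 m^3
Step 3: d^3 = (1e-6)^3 = 1.00e-18 m^3
Step 4: b = 1.8e-5 * 164e-6 * 1.24e-10 / 1.00e-18
b = 3.65e-01 N*s/m


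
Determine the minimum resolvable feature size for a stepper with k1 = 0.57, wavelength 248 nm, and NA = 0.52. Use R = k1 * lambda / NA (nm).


Step 1: Identify values: k1 = 0.57, lambda = 248 nm, NA = 0.52
Step 2: R = k1 * lambda / NA
R = 0.57 * 248 / 0.52
R = 271.8 nm


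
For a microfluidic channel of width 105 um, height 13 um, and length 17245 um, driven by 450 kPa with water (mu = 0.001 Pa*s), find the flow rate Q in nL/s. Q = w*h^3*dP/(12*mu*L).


Step 1: Convert all dimensions to SI (meters).
w = 105e-6 m, h = 13e-6 m, L = 17245e-6 m, dP = 450e3 Pa
Step 2: Q = w * h^3 * dP / (12 * mu * L)
Q = 105e-6 * (13e-6)^3 * 450e3 / (12 * 0.001 * 17245e-6) = 5.0163453e-10 m^3/s
Step 3: Convert Q from m^3/s to nL/s (1 m^3 = 1e12 nL, so multiply by 1e12).
Q = 501.635 nL/s


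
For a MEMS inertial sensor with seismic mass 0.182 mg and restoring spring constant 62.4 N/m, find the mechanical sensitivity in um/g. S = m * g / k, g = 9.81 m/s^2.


Step 1: Convert mass: m = 0.182 mg = 1.82e-07 kg
Step 2: S = m * g / k = 1.82e-07 * 9.81 / 62.4
Step 3: S = 2.86e-08 m/g
Step 4: Convert to um/g: S = 0.029 um/g


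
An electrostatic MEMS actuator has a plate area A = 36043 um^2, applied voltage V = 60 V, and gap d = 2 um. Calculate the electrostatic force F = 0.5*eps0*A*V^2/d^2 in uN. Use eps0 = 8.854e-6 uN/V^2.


Step 1: Identify parameters.
eps0 = 8.854e-6 uN/V^2, A = 36043 um^2, V = 60 V, d = 2 um
Step 2: Compute V^2 = 60^2 = 3600
Step 3: Compute d^2 = 2^2 = 4
Step 4: F = 0.5 * 8.854e-6 * 36043 * 3600 / 4
F = 143.606 uN


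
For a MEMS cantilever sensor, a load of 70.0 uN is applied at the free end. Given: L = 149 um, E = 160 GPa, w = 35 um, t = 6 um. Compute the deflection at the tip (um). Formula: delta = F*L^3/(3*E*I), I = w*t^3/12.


Step 1: Calculate the second moment of area.
I = w * t^3 / 12 = 35 * 6^3 / 12 = 630.0 um^4
Step 2: Convert E to consistent units (1 GPa = 1000 uN/um^2).
E = 160 GPa = 160000 uN/um^2
Step 3: Calculate tip deflection.
delta = F * L^3 / (3 * E * I)
delta = 70.0 * 149^3 / (3 * 160000 * 630.0)
delta = 0.7657 um


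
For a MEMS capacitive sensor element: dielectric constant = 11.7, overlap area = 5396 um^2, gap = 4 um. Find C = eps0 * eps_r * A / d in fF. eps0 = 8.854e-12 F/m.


Step 1: Convert area to m^2: A = 5396e-12 m^2
Step 2: Convert gap to m: d = 4e-6 m
Step 3: C = eps0 * eps_r * A / d
C = 8.854e-12 * 11.7 * 5396e-12 / 4e-6
Step 4: Convert to fF (multiply by 1e15).
C = 139.75 fF


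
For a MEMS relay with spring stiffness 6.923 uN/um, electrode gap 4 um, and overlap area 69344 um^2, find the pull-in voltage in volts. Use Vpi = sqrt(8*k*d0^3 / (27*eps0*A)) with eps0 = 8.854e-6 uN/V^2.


Step 1: Compute numerator: 8 * k * d0^3 = 8 * 6.923 * 4^3 = 3544.576
Step 2: Compute denominator: 27 * eps0 * A = 27 * 8.854e-6 * 69344 = 16.577238
Step 3: Vpi = sqrt(3544.576 / 16.577238)
Vpi = 14.62 V


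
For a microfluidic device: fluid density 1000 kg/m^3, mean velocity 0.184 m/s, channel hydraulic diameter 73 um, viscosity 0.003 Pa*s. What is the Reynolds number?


Step 1: Convert Dh to meters: Dh = 73e-6 m
Step 2: Re = rho * v * Dh / mu
Re = 1000 * 0.184 * 73e-6 / 0.003
Re = 4.477


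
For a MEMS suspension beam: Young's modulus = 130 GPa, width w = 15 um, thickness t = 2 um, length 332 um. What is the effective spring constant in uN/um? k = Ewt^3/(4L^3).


Step 1: Convert E to consistent units (1 GPa = 1000 uN/um^2).
E = 130 GPa = 130000 uN/um^2
Step 2: Compute t^3 = 2^3 = 8
Step 3: Compute L^3 = 332^3 = 36594368
Step 4: k = 130000 * 15 * 8 / (4 * 36594368)
k = 0.1066 uN/um


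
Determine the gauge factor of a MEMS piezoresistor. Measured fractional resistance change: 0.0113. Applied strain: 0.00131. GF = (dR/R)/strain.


Step 1: Identify values.
dR/R = 0.0113, strain = 0.00131
Step 2: GF = (dR/R) / strain = 0.0113 / 0.00131
GF = 8.6


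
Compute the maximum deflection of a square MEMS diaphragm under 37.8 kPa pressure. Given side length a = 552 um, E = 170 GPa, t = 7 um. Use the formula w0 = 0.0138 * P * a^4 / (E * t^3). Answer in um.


Step 1: Convert pressure to compatible units (E is in GPa, so P in GPa).
P = 37.8 kPa = 37.8e-6 GPa
Step 2: Compute numerator: 0.0138 * P * a^4.
a^4 = 552^4 = 92844527616
numerator = 0.0138 * 37.8e-6 * 92844527616 = 4.84314e+04
Step 3: Compute denominator: E * t^3 = 170 * 7^3 = 58310
Step 4: w0 = numerator / denominator = 4.84314e+04 / 58310 = 0.8306 um


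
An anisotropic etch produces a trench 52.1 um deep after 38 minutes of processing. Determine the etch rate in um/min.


Step 1: Etch rate = depth / time
Step 2: rate = 52.1 / 38
rate = 1.371 um/min


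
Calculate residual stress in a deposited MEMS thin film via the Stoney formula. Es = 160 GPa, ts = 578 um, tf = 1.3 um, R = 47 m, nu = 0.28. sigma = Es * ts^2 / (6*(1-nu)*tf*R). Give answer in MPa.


Step 1: Compute numerator: Es * ts^2 = 160 * 578^2 = 53453440 (GPa*um^2)
Step 2: Compute denominator (R in um): 6*(1-nu)*tf*R = 6*0.72*1.3*47e6 = 263952000.0 (um^2)
Step 3: sigma (GPa) = 53453440 / 263952000.0 = 2.02512e-01 GPa
Step 4: Convert to MPa (x1000): sigma = 202.5 MPa


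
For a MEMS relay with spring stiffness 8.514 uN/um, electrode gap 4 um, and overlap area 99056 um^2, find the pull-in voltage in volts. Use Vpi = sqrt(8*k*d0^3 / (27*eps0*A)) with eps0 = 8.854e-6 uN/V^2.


Step 1: Compute numerator: 8 * k * d0^3 = 8 * 8.514 * 4^3 = 4359.168
Step 2: Compute denominator: 27 * eps0 * A = 27 * 8.854e-6 * 99056 = 23.680129
Step 3: Vpi = sqrt(4359.168 / 23.680129)
Vpi = 13.57 V


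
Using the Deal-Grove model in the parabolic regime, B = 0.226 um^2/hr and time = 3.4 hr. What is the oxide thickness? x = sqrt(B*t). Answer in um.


Step 1: Compute B*t = 0.226 * 3.4 = 0.7684
Step 2: x = sqrt(0.7684)
x = 0.877 um


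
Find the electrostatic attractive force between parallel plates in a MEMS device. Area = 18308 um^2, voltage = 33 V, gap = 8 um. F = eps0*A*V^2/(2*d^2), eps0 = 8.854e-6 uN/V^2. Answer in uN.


Step 1: Identify parameters.
eps0 = 8.854e-6 uN/V^2, A = 18308 um^2, V = 33 V, d = 8 um
Step 2: Compute V^2 = 33^2 = 1089
Step 3: Compute d^2 = 8^2 = 64
Step 4: F = 0.5 * 8.854e-6 * 18308 * 1089 / 64
F = 1.379 uN


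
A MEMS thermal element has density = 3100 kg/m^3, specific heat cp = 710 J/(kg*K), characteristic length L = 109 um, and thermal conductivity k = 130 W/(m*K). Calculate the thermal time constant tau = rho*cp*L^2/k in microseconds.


Step 1: Convert L to m: L = 109e-6 m
Step 2: L^2 = (109e-6)^2 = 1.1881e-08 m^2
Step 3: tau = 3100 * 710 * 1.1881e-08 / 130 = 2.0115447e-04 s
Step 4: Convert to microseconds (multiply by 1e6).
tau = 201.154 us


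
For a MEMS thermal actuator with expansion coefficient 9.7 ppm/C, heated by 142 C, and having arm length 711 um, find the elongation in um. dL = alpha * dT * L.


Step 1: Convert CTE: alpha = 9.7 ppm/C = 9.7e-6 /C
Step 2: dL = 9.7e-6 * 142 * 711
dL = 0.9793 um


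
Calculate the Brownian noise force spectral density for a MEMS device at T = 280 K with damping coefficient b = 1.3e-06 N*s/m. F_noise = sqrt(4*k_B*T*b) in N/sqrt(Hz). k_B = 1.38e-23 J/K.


Step 1: Compute 4 * k_B * T * b
= 4 * 1.38e-23 * 280 * 1.3e-06
= 2.0093e-26 N^2/Hz
Step 2: F_noise = sqrt(2.0093e-26)
F_noise = 1.42e-13 N/sqrt(Hz)


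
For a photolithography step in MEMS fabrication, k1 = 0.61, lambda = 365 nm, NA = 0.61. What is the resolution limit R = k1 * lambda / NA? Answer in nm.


Step 1: Identify values: k1 = 0.61, lambda = 365 nm, NA = 0.61
Step 2: R = k1 * lambda / NA
R = 0.61 * 365 / 0.61
R = 365.0 nm


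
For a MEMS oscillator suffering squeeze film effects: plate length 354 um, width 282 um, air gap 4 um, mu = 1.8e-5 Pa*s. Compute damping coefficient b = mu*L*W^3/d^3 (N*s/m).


Step 1: Convert to SI.
L = 354e-6 m, W = 282e-6 m, d = 4e-6 m
Step 2: W^3 = (282e-6)^3 = 2.24e-11 m^3
Step 3: d^3 = (4e-6)^3 = 6.40e-17 m^3
Step 4: b = 1.8e-5 * 354e-6 * 2.24e-11 / 6.40e-17
b = 2.23e-03 N*s/m


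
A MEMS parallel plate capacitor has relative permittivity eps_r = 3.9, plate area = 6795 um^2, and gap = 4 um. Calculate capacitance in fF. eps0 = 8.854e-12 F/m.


Step 1: Convert area to m^2: A = 6795e-12 m^2
Step 2: Convert gap to m: d = 4e-6 m
Step 3: C = eps0 * eps_r * A / d
C = 8.854e-12 * 3.9 * 6795e-12 / 4e-6
Step 4: Convert to fF (multiply by 1e15).
C = 58.66 fF


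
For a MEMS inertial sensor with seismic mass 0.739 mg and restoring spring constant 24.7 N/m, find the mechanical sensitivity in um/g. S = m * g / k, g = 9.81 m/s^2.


Step 1: Convert mass: m = 0.739 mg = 7.39e-07 kg
Step 2: S = m * g / k = 7.39e-07 * 9.81 / 24.7
Step 3: S = 2.94e-07 m/g
Step 4: Convert to um/g: S = 0.294 um/g


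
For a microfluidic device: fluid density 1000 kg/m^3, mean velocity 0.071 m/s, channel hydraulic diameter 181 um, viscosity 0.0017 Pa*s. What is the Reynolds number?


Step 1: Convert Dh to meters: Dh = 181e-6 m
Step 2: Re = rho * v * Dh / mu
Re = 1000 * 0.071 * 181e-6 / 0.0017
Re = 7.559


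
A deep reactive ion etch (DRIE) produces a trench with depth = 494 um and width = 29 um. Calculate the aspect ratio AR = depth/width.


Step 1: AR = depth / width
Step 2: AR = 494 / 29
AR = 17.0


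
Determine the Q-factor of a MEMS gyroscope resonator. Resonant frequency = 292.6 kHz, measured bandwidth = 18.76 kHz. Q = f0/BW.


Step 1: Q = f0 / bandwidth
Step 2: Q = 292.6 / 18.76
Q = 15.6


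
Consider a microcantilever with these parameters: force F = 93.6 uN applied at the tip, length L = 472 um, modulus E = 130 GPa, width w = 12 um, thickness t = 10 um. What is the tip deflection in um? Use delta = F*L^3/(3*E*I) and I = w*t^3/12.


Step 1: Calculate the second moment of area.
I = w * t^3 / 12 = 12 * 10^3 / 12 = 1000.0 um^4
Step 2: Convert E to consistent units (1 GPa = 1000 uN/um^2).
E = 130 GPa = 130000 uN/um^2
Step 3: Calculate tip deflection.
delta = F * L^3 / (3 * E * I)
delta = 93.6 * 472^3 / (3 * 130000 * 1000.0)
delta = 25.237 um


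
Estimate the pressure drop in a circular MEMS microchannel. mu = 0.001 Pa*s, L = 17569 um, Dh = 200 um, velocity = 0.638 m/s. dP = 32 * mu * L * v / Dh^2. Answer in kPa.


Step 1: Convert to SI: L = 17569e-6 m, Dh = 200e-6 m
Step 2: dP = 32 * 0.001 * 17569e-6 * 0.638 / (200e-6)^2
Step 3: dP = 8967.22 Pa
Step 4: Convert to kPa: dP = 8.97 kPa


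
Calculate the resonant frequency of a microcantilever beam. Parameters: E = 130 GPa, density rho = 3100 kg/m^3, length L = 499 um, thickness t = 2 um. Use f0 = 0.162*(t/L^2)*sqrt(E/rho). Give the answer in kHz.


Step 1: Convert units to SI.
t_SI = 2e-6 m, L_SI = 499e-6 m
Step 2: Calculate sqrt(E/rho).
sqrt(130e9 / 3100) = 6475.76 m/s
Step 3: Compute f0.
f0 = 0.162 * 2e-6 / (499e-6)^2 * 6475.76 = 8426.3 Hz = 8.43 kHz


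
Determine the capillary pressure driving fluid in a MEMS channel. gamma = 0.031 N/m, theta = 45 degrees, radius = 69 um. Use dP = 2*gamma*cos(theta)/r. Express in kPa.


Step 1: cos(45 deg) = 0.7071
Step 2: Convert r to m: r = 69e-6 m
Step 3: dP = 2 * 0.031 * 0.7071 / 69e-6 = 635.4 Pa
Step 4: Convert Pa to kPa (divide by 1000).
dP = 0.64 kPa


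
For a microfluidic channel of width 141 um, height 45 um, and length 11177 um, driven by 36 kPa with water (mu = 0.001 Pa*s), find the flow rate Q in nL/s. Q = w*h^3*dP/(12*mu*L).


Step 1: Convert all dimensions to SI (meters).
w = 141e-6 m, h = 45e-6 m, L = 11177e-6 m, dP = 36e3 Pa
Step 2: Q = w * h^3 * dP / (12 * mu * L)
Q = 141e-6 * (45e-6)^3 * 36e3 / (12 * 0.001 * 11177e-6) = 3.44867809e-09 m^3/s
Step 3: Convert Q from m^3/s to nL/s (1 m^3 = 1e12 nL, so multiply by 1e12).
Q = 3448.678 nL/s


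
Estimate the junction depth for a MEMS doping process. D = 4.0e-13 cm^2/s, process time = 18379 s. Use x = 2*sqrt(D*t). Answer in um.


Step 1: Compute D*t = 4.0e-13 * 18379 = 7.3516e-09 cm^2
Step 2: sqrt(D*t) = 8.57415e-05 cm
Step 3: x = 2 * 8.57415e-05 cm = 1.71483e-04 cm
Step 4: Convert to um (1 cm = 1e4 um): x = 1.715 um


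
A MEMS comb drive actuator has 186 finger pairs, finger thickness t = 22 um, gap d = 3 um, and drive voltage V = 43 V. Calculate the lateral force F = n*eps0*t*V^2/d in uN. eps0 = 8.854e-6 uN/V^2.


Step 1: Parameters: n=186, eps0=8.854e-6 uN/V^2, t=22 um, V=43 V, d=3 um
Step 2: V^2 = 1849
Step 3: F = 186 * 8.854e-6 * 22 * 1849 / 3
F = 22.33 uN


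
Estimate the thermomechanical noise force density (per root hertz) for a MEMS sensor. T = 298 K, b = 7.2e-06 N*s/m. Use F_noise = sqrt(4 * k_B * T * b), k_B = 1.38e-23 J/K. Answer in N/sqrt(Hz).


Step 1: Compute 4 * k_B * T * b
= 4 * 1.38e-23 * 298 * 7.2e-06
= 1.1844e-25 N^2/Hz
Step 2: F_noise = sqrt(1.1844e-25)
F_noise = 3.44e-13 N/sqrt(Hz)


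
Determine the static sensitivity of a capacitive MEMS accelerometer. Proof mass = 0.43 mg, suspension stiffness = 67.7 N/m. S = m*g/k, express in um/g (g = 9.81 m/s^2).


Step 1: Convert mass: m = 0.43 mg = 4.30e-07 kg
Step 2: S = m * g / k = 4.30e-07 * 9.81 / 67.7
Step 3: S = 6.23e-08 m/g
Step 4: Convert to um/g: S = 0.062 um/g


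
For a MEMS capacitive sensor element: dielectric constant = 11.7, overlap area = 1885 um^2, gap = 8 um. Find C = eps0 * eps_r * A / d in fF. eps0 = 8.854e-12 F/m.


Step 1: Convert area to m^2: A = 1885e-12 m^2
Step 2: Convert gap to m: d = 8e-6 m
Step 3: C = eps0 * eps_r * A / d
C = 8.854e-12 * 11.7 * 1885e-12 / 8e-6
Step 4: Convert to fF (multiply by 1e15).
C = 24.41 fF


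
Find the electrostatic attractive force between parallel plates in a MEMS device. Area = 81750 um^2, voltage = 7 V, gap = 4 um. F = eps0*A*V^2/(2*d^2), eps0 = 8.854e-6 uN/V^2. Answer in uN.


Step 1: Identify parameters.
eps0 = 8.854e-6 uN/V^2, A = 81750 um^2, V = 7 V, d = 4 um
Step 2: Compute V^2 = 7^2 = 49
Step 3: Compute d^2 = 4^2 = 16
Step 4: F = 0.5 * 8.854e-6 * 81750 * 49 / 16
F = 1.108 uN


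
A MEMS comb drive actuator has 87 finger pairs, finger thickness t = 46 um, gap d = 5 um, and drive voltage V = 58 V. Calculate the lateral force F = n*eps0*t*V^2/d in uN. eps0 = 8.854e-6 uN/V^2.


Step 1: Parameters: n=87, eps0=8.854e-6 uN/V^2, t=46 um, V=58 V, d=5 um
Step 2: V^2 = 3364
Step 3: F = 87 * 8.854e-6 * 46 * 3364 / 5
F = 23.84 uN


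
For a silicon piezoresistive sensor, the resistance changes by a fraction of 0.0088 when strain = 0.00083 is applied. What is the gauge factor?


Step 1: Identify values.
dR/R = 0.0088, strain = 0.00083
Step 2: GF = (dR/R) / strain = 0.0088 / 0.00083
GF = 10.6


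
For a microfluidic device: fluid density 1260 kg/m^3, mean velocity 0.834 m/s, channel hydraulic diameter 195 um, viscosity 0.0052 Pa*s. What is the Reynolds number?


Step 1: Convert Dh to meters: Dh = 195e-6 m
Step 2: Re = rho * v * Dh / mu
Re = 1260 * 0.834 * 195e-6 / 0.0052
Re = 39.407


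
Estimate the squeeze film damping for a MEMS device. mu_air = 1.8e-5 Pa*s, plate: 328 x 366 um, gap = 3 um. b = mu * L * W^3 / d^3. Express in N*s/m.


Step 1: Convert to SI.
L = 328e-6 m, W = 366e-6 m, d = 3e-6 m
Step 2: W^3 = (366e-6)^3 = 4.90e-11 m^3
Step 3: d^3 = (3e-6)^3 = 2.70e-17 m^3
Step 4: b = 1.8e-5 * 328e-6 * 4.90e-11 / 2.70e-17
b = 1.07e-02 N*s/m


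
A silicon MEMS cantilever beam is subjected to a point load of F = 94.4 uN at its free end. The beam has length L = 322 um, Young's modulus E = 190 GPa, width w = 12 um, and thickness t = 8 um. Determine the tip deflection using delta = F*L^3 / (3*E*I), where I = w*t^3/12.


Step 1: Calculate the second moment of area.
I = w * t^3 / 12 = 12 * 8^3 / 12 = 512.0 um^4
Step 2: Convert E to consistent units (1 GPa = 1000 uN/um^2).
E = 190 GPa = 190000 uN/um^2
Step 3: Calculate tip deflection.
delta = F * L^3 / (3 * E * I)
delta = 94.4 * 322^3 / (3 * 190000 * 512.0)
delta = 10.7993 um


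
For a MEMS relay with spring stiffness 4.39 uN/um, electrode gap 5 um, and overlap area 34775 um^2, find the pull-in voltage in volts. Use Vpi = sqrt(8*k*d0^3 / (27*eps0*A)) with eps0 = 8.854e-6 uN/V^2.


Step 1: Compute numerator: 8 * k * d0^3 = 8 * 4.39 * 5^3 = 4390.0
Step 2: Compute denominator: 27 * eps0 * A = 27 * 8.854e-6 * 34775 = 8.313242
Step 3: Vpi = sqrt(4390.0 / 8.313242)
Vpi = 22.98 V


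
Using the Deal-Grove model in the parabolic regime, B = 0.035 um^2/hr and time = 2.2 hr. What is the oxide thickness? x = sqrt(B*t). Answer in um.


Step 1: Compute B*t = 0.035 * 2.2 = 0.077
Step 2: x = sqrt(0.077)
x = 0.277 um


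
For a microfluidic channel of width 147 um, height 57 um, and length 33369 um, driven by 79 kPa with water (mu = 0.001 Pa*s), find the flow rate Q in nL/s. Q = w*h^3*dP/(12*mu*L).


Step 1: Convert all dimensions to SI (meters).
w = 147e-6 m, h = 57e-6 m, L = 33369e-6 m, dP = 79e3 Pa
Step 2: Q = w * h^3 * dP / (12 * mu * L)
Q = 147e-6 * (57e-6)^3 * 79e3 / (12 * 0.001 * 33369e-6) = 5.37086894e-09 m^3/s
Step 3: Convert Q from m^3/s to nL/s (1 m^3 = 1e12 nL, so multiply by 1e12).
Q = 5370.869 nL/s


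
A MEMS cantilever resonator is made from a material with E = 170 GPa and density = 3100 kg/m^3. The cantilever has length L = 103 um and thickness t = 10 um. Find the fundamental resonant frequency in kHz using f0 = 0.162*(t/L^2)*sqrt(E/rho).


Step 1: Convert units to SI.
t_SI = 10e-6 m, L_SI = 103e-6 m
Step 2: Calculate sqrt(E/rho).
sqrt(170e9 / 3100) = 7405.32 m/s
Step 3: Compute f0.
f0 = 0.162 * 10e-6 / (103e-6)^2 * 7405.32 = 1130796.3 Hz = 1130.8 kHz


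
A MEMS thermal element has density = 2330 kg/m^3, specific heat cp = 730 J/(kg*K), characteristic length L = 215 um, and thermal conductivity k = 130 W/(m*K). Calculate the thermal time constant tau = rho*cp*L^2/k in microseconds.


Step 1: Convert L to m: L = 215e-6 m
Step 2: L^2 = (215e-6)^2 = 4.6225e-08 m^2
Step 3: tau = 2330 * 730 * 4.6225e-08 / 130 = 6.0480079e-04 s
Step 4: Convert to microseconds (multiply by 1e6).
tau = 604.801 us


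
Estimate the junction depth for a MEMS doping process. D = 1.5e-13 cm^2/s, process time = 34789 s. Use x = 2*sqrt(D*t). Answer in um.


Step 1: Compute D*t = 1.5e-13 * 34789 = 5.21835e-09 cm^2
Step 2: sqrt(D*t) = 7.22381e-05 cm
Step 3: x = 2 * 7.22381e-05 cm = 1.444762e-04 cm
Step 4: Convert to um (1 cm = 1e4 um): x = 1.445 um


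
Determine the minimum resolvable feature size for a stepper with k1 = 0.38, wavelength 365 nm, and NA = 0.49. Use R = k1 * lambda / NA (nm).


Step 1: Identify values: k1 = 0.38, lambda = 365 nm, NA = 0.49
Step 2: R = k1 * lambda / NA
R = 0.38 * 365 / 0.49
R = 283.1 nm


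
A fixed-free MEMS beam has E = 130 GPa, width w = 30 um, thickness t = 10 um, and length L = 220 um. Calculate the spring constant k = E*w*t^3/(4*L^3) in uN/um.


Step 1: Convert E to consistent units (1 GPa = 1000 uN/um^2).
E = 130 GPa = 130000 uN/um^2
Step 2: Compute t^3 = 10^3 = 1000
Step 3: Compute L^3 = 220^3 = 10648000
Step 4: k = 130000 * 30 * 1000 / (4 * 10648000)
k = 91.5665 uN/um


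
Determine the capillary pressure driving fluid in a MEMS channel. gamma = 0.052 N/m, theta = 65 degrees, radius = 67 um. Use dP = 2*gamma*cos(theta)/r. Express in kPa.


Step 1: cos(65 deg) = 0.4226
Step 2: Convert r to m: r = 67e-6 m
Step 3: dP = 2 * 0.052 * 0.4226 / 67e-6 = 656.0 Pa
Step 4: Convert Pa to kPa (divide by 1000).
dP = 0.66 kPa


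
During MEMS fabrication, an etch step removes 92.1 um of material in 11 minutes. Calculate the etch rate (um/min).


Step 1: Etch rate = depth / time
Step 2: rate = 92.1 / 11
rate = 8.373 um/min


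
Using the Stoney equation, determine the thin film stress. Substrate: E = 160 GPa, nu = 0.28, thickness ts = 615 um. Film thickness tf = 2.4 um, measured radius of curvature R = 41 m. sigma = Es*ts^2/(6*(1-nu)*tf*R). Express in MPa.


Step 1: Compute numerator: Es * ts^2 = 160 * 615^2 = 60516000 (GPa*um^2)
Step 2: Compute denominator (R in um): 6*(1-nu)*tf*R = 6*0.72*2.4*41e6 = 425088000.0 (um^2)
Step 3: sigma (GPa) = 60516000 / 425088000.0 = 1.42361e-01 GPa
Step 4: Convert to MPa (x1000): sigma = 142.4 MPa


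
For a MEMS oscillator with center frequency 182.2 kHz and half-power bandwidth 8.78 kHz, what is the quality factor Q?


Step 1: Q = f0 / bandwidth
Step 2: Q = 182.2 / 8.78
Q = 20.8


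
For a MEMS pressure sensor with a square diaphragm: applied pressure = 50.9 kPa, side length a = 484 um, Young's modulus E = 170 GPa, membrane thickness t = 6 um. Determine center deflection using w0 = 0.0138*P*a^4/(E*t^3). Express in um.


Step 1: Convert pressure to compatible units (E is in GPa, so P in GPa).
P = 50.9 kPa = 50.9e-6 GPa
Step 2: Compute numerator: 0.0138 * P * a^4.
a^4 = 484^4 = 54875873536
numerator = 0.0138 * 50.9e-6 * 54875873536 = 3.854591e+04
Step 3: Compute denominator: E * t^3 = 170 * 6^3 = 36720
Step 4: w0 = numerator / denominator = 3.854591e+04 / 36720 = 1.0497 um


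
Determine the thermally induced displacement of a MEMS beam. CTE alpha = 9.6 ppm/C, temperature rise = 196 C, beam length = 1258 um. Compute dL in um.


Step 1: Convert CTE: alpha = 9.6 ppm/C = 9.6e-6 /C
Step 2: dL = 9.6e-6 * 196 * 1258
dL = 2.3671 um


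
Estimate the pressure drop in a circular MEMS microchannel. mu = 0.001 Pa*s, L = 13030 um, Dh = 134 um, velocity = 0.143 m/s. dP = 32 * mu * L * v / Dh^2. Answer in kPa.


Step 1: Convert to SI: L = 13030e-6 m, Dh = 134e-6 m
Step 2: dP = 32 * 0.001 * 13030e-6 * 0.143 / (134e-6)^2
Step 3: dP = 3320.63 Pa
Step 4: Convert to kPa: dP = 3.32 kPa


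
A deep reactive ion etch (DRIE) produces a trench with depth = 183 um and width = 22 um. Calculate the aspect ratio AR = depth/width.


Step 1: AR = depth / width
Step 2: AR = 183 / 22
AR = 8.3


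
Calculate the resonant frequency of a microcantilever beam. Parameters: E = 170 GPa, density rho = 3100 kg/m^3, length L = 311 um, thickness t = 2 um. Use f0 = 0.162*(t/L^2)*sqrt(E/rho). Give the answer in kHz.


Step 1: Convert units to SI.
t_SI = 2e-6 m, L_SI = 311e-6 m
Step 2: Calculate sqrt(E/rho).
sqrt(170e9 / 3100) = 7405.32 m/s
Step 3: Compute f0.
f0 = 0.162 * 2e-6 / (311e-6)^2 * 7405.32 = 24806.6 Hz = 24.81 kHz


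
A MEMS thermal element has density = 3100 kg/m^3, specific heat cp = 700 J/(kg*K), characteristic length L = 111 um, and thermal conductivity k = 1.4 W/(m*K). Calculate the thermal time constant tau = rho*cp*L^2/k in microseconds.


Step 1: Convert L to m: L = 111e-6 m
Step 2: L^2 = (111e-6)^2 = 1.2321e-08 m^2
Step 3: tau = 3100 * 700 * 1.2321e-08 / 1.4 = 1.909755e-02 s
Step 4: Convert to microseconds (multiply by 1e6).
tau = 19097.55 us


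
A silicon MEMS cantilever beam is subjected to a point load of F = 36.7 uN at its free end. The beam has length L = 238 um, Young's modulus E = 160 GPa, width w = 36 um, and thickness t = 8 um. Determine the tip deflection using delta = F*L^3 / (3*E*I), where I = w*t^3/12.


Step 1: Calculate the second moment of area.
I = w * t^3 / 12 = 36 * 8^3 / 12 = 1536.0 um^4
Step 2: Convert E to consistent units (1 GPa = 1000 uN/um^2).
E = 160 GPa = 160000 uN/um^2
Step 3: Calculate tip deflection.
delta = F * L^3 / (3 * E * I)
delta = 36.7 * 238^3 / (3 * 160000 * 1536.0)
delta = 0.6711 um


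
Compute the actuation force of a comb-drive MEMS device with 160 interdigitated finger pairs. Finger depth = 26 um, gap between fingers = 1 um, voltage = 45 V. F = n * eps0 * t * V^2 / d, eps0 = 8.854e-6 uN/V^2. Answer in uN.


Step 1: Parameters: n=160, eps0=8.854e-6 uN/V^2, t=26 um, V=45 V, d=1 um
Step 2: V^2 = 2025
Step 3: F = 160 * 8.854e-6 * 26 * 2025 / 1
F = 74.586 uN


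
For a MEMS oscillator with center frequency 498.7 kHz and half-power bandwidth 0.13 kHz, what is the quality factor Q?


Step 1: Q = f0 / bandwidth
Step 2: Q = 498.7 / 0.13
Q = 3836.2


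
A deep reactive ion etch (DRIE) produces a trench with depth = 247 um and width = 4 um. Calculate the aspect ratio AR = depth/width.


Step 1: AR = depth / width
Step 2: AR = 247 / 4
AR = 61.8


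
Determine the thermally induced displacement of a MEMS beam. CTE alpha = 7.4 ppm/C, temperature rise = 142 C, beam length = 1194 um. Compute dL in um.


Step 1: Convert CTE: alpha = 7.4 ppm/C = 7.4e-6 /C
Step 2: dL = 7.4e-6 * 142 * 1194
dL = 1.2547 um


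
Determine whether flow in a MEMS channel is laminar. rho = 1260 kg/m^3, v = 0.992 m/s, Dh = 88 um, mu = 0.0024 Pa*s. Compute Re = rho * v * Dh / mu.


Step 1: Convert Dh to meters: Dh = 88e-6 m
Step 2: Re = rho * v * Dh / mu
Re = 1260 * 0.992 * 88e-6 / 0.0024
Re = 45.83
Since Re = 45.83 is below ~2300, the flow is laminar.


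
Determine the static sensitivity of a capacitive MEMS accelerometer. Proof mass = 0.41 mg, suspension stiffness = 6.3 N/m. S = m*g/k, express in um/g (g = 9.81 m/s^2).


Step 1: Convert mass: m = 0.41 mg = 4.10e-07 kg
Step 2: S = m * g / k = 4.10e-07 * 9.81 / 6.3
Step 3: S = 6.38e-07 m/g
Step 4: Convert to um/g: S = 0.638 um/g


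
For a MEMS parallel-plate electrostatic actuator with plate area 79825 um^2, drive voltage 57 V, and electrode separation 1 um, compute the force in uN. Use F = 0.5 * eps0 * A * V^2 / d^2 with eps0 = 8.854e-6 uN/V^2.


Step 1: Identify parameters.
eps0 = 8.854e-6 uN/V^2, A = 79825 um^2, V = 57 V, d = 1 um
Step 2: Compute V^2 = 57^2 = 3249
Step 3: Compute d^2 = 1^2 = 1
Step 4: F = 0.5 * 8.854e-6 * 79825 * 3249 / 1
F = 1148.149 uN
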